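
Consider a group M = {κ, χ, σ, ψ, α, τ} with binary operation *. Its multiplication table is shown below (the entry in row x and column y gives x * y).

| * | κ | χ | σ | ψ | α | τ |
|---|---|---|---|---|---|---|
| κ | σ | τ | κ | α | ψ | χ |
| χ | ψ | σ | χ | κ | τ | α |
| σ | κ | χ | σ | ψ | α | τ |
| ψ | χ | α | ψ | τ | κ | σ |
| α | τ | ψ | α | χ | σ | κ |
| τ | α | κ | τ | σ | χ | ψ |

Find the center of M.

{σ}

An element z is central iff its row equals its column in the table.
For χ: χ * τ = α ≠ κ = τ * χ, so χ ∉ Z.
Checking each element this way leaves Z(M) = {σ}.
(Structurally, M here is isomorphic to the symmetric group S_3.)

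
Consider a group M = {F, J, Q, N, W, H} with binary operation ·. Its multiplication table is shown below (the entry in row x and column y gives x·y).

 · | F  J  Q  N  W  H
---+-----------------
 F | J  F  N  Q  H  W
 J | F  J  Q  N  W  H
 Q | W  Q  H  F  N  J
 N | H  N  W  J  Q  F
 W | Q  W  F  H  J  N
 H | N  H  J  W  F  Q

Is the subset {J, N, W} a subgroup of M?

No

N·W = Q, which is not in {J, N, W}.
The subset is not closed under ·, so it is not a subgroup.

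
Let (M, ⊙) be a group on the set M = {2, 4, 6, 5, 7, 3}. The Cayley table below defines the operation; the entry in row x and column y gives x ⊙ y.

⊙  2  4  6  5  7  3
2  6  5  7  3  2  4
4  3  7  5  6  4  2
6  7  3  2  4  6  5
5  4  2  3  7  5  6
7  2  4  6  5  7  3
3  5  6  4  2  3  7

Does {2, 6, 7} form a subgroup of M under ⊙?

Yes

{2, 6, 7} contains the identity 7.
Checking products: every product of two elements of {2, 6, 7} (read from the table) lies in {2, 6, 7}, so the set is closed.
In a finite group, a nonempty closed subset is a subgroup. So {2, 6, 7} ≤ M.
(Structurally, M here is isomorphic to the symmetric group S_3.)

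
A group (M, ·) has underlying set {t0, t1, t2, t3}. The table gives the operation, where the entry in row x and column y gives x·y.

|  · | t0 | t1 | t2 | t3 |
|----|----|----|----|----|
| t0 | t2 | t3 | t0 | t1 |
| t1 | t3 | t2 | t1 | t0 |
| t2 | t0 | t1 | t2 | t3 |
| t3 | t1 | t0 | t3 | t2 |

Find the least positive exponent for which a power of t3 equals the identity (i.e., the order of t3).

2

The identity element is t2 (its row matches the header).
t3^1 = t3
t3^2 = t3·t3 = t2
The first power of t3 equal to the identity is t3^2, so ord(t3) = 2.
(Structurally, M here is isomorphic to the Klein four-group V_4.)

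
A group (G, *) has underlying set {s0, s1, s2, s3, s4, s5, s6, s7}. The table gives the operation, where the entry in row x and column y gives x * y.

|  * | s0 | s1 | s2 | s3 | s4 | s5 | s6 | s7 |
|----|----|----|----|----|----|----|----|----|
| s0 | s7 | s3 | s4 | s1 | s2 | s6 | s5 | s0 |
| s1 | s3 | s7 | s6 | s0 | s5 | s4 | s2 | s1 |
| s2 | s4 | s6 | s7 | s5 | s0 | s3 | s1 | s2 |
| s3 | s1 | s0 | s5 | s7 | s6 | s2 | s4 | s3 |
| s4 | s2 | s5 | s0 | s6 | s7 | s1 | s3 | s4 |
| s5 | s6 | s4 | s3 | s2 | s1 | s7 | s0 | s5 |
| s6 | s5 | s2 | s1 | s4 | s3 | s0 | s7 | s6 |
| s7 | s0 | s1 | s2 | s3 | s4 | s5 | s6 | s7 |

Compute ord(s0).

The identity element is s7 (its row matches the header).
s0^1 = s0
s0^2 = s0 * s0 = s7
The first power of s0 equal to the identity is s0^2, so ord(s0) = 2.

2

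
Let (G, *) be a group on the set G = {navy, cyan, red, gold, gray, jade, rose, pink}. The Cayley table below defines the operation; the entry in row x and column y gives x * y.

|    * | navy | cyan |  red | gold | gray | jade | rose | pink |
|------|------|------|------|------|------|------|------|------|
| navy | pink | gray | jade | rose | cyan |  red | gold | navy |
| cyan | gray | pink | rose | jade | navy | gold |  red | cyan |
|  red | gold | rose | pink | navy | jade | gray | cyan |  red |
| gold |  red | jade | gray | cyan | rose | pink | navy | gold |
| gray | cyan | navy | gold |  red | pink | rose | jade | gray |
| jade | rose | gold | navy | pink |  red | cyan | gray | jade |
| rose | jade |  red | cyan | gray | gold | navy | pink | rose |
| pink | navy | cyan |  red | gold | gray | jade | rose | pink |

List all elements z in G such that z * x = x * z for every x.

An element z is central iff its row equals its column in the table.
For gray: gray * gold = red ≠ rose = gold * gray, so gray ∉ Z.
Checking each element this way leaves Z(G) = {cyan, pink}.
(Structurally, G here is isomorphic to the dihedral group D_4.)

{cyan, pink}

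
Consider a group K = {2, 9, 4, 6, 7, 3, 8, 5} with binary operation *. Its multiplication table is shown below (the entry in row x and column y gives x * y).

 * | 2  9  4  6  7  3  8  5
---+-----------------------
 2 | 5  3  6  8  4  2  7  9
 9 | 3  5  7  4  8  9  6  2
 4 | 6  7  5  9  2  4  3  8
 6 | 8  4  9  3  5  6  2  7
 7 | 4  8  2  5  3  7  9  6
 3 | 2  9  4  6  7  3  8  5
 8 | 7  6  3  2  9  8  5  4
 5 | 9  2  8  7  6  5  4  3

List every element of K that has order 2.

Identity is 3. Compute the order of each non-identity element by repeated multiplication:
  2: 2 → 5 → 9 → 3  (order 4)
  9: 9 → 5 → 2 → 3  (order 4)
  4: 4 → 5 → 8 → 3  (order 4)
  6: 6 → 3  (order 2)
  7: 7 → 3  (order 2)
  8: 8 → 5 → 4 → 3  (order 4)
  5: 5 → 3  (order 2)
Elements of order 2: {5, 6, 7}.

{5, 6, 7}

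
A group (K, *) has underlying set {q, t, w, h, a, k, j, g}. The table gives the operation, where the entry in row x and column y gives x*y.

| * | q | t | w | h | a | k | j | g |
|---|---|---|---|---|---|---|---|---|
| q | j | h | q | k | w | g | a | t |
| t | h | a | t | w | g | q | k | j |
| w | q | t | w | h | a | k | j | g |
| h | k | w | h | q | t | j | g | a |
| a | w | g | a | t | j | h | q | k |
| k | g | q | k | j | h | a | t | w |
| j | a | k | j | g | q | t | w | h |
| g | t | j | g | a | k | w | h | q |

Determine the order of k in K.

The identity element is w (its row matches the header).
k^1 = k
k^2 = k*k = a
k^3 = a*k = h
k^4 = h*k = j
k^5 = j*k = t
k^6 = t*k = q
k^7 = q*k = g
k^8 = g*k = w
The first power of k equal to the identity is k^8, so ord(k) = 8.

8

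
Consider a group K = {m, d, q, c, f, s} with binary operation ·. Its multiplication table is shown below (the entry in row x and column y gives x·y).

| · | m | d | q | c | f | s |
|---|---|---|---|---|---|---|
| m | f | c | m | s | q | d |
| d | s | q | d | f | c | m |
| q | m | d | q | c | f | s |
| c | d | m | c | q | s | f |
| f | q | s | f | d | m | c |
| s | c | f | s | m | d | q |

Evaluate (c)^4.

q

c^1 = c
c^2 = c·c = q
c^3 = q·c = c
c^4 = c·c = q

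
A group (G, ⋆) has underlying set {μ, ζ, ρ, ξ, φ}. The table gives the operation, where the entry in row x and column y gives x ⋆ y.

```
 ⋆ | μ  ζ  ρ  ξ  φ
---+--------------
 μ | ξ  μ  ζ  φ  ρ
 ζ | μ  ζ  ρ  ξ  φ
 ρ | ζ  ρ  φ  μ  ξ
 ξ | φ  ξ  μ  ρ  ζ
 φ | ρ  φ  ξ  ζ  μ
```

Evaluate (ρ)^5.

ρ^1 = ρ
ρ^2 = ρ ⋆ ρ = φ
ρ^3 = φ ⋆ ρ = ξ
ρ^4 = ξ ⋆ ρ = μ
ρ^5 = μ ⋆ ρ = ζ

ζ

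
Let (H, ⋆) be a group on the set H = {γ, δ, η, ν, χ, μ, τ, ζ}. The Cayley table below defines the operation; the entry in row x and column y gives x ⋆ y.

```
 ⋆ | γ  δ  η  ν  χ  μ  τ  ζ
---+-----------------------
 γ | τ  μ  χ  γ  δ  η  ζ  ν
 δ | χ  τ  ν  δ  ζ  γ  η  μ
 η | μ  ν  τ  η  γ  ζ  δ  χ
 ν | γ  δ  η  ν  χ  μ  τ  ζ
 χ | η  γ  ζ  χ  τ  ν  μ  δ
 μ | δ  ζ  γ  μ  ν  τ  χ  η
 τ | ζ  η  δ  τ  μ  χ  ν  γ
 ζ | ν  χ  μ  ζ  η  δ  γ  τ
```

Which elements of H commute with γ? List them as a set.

{γ, ζ, ν, τ}

Compare row γ with column γ entry by entry.
τ ⋆ γ = ζ = γ ⋆ τ, so τ commutes with γ.
χ ⋆ γ = η but γ ⋆ χ = δ, so χ does not.
Collecting the elements that commute with γ: C(γ) = {γ, ζ, ν, τ}.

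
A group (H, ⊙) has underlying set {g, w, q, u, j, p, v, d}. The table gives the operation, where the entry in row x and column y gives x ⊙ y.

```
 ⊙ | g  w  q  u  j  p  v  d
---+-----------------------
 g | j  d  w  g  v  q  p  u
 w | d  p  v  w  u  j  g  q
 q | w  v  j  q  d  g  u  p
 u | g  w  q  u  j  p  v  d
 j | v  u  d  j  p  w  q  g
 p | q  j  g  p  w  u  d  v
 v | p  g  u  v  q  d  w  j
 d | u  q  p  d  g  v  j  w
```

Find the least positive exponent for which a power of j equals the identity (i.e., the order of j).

The identity element is u (its row matches the header).
j^1 = j
j^2 = j ⊙ j = p
j^3 = p ⊙ j = w
j^4 = w ⊙ j = u
The first power of j equal to the identity is j^4, so ord(j) = 4.

4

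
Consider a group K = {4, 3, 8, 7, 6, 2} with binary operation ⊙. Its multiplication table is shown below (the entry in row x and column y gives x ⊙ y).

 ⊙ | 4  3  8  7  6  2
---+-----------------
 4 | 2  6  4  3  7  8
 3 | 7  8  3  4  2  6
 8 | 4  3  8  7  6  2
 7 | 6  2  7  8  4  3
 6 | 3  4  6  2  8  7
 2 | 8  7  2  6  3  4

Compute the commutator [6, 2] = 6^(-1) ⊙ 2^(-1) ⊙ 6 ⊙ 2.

4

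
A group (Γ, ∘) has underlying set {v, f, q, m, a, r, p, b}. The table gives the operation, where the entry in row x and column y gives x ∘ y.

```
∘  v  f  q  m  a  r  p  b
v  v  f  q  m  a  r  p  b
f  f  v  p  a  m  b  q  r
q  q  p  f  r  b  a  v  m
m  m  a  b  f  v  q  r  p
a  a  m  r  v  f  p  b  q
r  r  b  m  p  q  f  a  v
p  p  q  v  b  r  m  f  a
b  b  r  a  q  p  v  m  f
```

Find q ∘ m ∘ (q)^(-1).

The identity is v. In row q, the entry v sits in column p, so q^(-1) = p.
q ∘ m = r
r ∘ p = a

a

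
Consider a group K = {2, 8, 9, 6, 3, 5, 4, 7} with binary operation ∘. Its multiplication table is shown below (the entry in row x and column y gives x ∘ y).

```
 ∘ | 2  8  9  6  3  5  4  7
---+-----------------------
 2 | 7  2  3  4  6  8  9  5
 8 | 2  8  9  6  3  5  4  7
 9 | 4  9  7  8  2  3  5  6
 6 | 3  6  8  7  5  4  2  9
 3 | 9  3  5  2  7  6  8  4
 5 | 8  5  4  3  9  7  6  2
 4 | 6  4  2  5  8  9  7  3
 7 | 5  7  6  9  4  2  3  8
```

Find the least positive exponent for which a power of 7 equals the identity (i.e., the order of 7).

The identity element is 8 (its row matches the header).
7^1 = 7
7^2 = 7 ∘ 7 = 8
The first power of 7 equal to the identity is 7^2, so ord(7) = 2.

2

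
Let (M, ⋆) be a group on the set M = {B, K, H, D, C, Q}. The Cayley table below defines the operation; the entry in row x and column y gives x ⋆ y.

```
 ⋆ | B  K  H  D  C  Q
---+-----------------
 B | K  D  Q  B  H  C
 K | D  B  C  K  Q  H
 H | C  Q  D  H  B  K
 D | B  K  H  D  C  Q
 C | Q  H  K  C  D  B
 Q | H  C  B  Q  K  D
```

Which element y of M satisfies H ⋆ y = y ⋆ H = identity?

H

First locate the identity: row D matches the header, so D is the identity.
Scan row H for D: H ⋆ H = D. Hence H^(-1) = H.
(Structurally, M here is isomorphic to the symmetric group S_3.)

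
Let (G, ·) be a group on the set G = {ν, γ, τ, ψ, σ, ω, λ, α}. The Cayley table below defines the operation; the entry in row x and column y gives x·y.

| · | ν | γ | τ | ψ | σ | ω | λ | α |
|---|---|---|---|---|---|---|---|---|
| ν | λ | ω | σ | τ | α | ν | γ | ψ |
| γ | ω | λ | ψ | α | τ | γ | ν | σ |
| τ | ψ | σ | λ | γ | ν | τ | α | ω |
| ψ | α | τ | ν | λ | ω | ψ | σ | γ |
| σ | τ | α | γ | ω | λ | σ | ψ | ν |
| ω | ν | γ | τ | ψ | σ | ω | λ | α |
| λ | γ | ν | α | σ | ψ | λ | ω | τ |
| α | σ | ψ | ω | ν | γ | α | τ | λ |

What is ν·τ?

Read row ν, column τ: ν·τ = σ.

σ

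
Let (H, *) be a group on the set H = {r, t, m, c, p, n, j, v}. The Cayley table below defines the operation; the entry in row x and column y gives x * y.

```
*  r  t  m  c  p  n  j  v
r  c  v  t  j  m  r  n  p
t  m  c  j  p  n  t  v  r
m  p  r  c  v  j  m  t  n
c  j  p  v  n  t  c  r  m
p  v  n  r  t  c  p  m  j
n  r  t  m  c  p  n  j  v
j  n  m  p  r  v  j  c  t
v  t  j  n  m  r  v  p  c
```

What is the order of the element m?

The identity element is n (its row matches the header).
m^1 = m
m^2 = m * m = c
m^3 = c * m = v
m^4 = v * m = n
The first power of m equal to the identity is m^4, so ord(m) = 4.

4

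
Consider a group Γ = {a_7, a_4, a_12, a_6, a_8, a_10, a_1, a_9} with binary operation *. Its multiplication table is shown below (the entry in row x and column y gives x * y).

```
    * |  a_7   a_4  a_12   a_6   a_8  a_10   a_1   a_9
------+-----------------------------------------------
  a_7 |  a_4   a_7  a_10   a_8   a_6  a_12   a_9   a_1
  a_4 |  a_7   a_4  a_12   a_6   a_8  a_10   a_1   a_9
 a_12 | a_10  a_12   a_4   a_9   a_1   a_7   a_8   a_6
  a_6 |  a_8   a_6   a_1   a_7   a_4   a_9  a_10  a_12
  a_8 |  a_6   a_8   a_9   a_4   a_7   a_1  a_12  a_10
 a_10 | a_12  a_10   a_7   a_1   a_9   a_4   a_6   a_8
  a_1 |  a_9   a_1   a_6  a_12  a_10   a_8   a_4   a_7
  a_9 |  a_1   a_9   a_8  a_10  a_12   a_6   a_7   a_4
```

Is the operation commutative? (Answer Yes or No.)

No

a_6 * a_1 = a_10 but a_1 * a_6 = a_12.
Since a_6 and a_1 do not commute, Γ is not abelian.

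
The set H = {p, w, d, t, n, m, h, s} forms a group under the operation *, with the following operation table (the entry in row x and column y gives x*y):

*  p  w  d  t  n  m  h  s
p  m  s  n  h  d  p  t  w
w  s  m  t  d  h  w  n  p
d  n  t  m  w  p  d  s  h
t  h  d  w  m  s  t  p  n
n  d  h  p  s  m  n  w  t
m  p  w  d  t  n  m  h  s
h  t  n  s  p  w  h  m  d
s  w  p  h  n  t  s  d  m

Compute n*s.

t

Read row n, column s: n*s = t.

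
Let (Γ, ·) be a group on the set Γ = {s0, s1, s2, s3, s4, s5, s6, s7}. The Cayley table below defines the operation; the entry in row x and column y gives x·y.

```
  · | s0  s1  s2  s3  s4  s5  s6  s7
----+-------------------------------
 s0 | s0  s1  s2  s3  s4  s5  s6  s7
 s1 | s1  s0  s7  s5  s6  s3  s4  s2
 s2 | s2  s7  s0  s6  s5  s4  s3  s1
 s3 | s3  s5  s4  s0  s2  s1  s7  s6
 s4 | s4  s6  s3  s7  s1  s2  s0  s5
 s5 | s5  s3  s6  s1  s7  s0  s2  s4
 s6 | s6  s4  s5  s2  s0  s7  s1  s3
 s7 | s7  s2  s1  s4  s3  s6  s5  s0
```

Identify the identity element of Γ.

s0

The identity e satisfies e·x = x for all x, so its row in the table reproduces the column headers.
Row s0 reads: s0, s1, s2, s3, s4, s5, s6, s7 — exactly the header order. So s0 is the identity.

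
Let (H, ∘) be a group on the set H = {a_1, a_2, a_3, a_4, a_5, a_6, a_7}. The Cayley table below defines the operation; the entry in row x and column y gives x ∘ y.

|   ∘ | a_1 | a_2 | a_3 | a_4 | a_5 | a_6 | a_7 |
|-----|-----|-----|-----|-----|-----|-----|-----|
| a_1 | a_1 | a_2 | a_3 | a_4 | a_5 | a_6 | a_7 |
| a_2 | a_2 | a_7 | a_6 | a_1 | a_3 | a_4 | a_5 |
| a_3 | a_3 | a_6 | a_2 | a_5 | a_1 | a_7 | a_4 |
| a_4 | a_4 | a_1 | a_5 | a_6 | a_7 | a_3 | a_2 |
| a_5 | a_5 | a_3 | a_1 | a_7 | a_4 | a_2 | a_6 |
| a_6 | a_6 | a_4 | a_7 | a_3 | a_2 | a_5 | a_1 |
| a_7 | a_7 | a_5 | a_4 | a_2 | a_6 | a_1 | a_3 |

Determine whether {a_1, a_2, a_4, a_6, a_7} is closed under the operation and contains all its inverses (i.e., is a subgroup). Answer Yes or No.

a_6 ∘ a_6 = a_5, which is not in {a_1, a_2, a_4, a_6, a_7}.
The subset is not closed under ∘, so it is not a subgroup.

No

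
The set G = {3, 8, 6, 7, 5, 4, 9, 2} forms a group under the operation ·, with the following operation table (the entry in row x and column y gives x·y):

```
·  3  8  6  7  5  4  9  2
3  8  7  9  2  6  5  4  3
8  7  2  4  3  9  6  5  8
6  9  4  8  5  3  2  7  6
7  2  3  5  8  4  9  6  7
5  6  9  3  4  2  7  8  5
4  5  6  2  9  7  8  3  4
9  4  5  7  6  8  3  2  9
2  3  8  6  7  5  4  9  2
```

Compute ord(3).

The identity element is 2 (its row matches the header).
3^1 = 3
3^2 = 3·3 = 8
3^3 = 8·3 = 7
3^4 = 7·3 = 2
The first power of 3 equal to the identity is 3^4, so ord(3) = 4.
(Structurally, G here is isomorphic to Z_2 x Z_4.)

4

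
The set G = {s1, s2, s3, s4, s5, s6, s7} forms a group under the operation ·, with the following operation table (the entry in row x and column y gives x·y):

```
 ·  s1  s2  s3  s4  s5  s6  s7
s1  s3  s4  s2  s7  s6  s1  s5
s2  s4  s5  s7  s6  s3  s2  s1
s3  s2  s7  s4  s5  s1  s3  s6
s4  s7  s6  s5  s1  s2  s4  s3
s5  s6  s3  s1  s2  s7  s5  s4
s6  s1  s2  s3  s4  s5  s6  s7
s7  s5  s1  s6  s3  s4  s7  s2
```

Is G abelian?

Check whether the table is symmetric across its main diagonal.
Every entry (row x, col y) equals the entry (row y, col x), so G is abelian.

Yes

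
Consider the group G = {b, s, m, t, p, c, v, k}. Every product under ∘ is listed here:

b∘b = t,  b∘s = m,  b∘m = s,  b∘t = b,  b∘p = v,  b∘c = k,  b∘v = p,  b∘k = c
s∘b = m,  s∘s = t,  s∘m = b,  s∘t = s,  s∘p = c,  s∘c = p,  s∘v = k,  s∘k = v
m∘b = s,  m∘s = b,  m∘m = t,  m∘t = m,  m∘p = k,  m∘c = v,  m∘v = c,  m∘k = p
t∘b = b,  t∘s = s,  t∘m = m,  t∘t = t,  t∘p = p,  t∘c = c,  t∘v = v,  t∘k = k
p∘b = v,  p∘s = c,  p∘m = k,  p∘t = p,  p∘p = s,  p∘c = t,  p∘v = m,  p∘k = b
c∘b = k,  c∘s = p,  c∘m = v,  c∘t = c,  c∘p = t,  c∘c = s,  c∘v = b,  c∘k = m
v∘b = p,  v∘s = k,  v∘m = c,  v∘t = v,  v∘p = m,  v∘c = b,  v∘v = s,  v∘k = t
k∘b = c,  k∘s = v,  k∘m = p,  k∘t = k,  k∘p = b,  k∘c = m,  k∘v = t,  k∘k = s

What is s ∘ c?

Read row s, column c: s ∘ c = p.

p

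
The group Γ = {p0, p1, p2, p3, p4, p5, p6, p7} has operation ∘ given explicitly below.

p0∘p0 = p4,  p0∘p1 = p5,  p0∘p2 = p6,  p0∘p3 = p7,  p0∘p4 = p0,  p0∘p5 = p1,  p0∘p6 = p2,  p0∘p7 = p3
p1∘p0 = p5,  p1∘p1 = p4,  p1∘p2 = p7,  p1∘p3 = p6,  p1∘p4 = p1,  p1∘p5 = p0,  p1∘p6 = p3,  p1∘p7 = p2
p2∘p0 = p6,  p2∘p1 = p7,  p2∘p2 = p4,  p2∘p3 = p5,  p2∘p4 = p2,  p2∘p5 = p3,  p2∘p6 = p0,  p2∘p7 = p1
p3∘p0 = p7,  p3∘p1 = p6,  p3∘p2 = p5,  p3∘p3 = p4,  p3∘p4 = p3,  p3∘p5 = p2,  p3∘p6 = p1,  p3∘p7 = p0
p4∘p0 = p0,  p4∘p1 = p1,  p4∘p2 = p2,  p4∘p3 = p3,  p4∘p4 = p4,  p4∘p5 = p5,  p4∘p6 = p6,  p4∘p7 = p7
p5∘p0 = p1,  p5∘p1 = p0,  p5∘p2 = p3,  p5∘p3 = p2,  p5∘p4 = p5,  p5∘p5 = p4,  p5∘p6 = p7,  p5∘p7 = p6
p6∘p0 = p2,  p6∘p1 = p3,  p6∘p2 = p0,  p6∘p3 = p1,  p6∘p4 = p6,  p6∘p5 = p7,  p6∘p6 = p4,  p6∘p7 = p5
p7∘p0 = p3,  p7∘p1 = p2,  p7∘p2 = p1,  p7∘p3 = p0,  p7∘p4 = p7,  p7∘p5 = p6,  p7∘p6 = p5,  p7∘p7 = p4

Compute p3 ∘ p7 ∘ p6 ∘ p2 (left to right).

p4

p3 ∘ p7 = p0
p0 ∘ p6 = p2
p2 ∘ p2 = p4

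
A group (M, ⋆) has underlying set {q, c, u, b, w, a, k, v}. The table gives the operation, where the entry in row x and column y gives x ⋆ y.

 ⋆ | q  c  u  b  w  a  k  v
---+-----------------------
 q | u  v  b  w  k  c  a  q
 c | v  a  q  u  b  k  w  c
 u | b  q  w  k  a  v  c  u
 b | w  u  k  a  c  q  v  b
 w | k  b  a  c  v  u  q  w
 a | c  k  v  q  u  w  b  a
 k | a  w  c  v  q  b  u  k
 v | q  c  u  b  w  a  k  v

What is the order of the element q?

8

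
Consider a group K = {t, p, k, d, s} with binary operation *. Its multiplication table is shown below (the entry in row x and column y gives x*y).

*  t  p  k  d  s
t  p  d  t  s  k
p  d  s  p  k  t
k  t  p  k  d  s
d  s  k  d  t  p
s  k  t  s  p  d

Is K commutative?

Yes

Check whether the table is symmetric across its main diagonal.
Every entry (row x, col y) equals the entry (row y, col x), so K is abelian.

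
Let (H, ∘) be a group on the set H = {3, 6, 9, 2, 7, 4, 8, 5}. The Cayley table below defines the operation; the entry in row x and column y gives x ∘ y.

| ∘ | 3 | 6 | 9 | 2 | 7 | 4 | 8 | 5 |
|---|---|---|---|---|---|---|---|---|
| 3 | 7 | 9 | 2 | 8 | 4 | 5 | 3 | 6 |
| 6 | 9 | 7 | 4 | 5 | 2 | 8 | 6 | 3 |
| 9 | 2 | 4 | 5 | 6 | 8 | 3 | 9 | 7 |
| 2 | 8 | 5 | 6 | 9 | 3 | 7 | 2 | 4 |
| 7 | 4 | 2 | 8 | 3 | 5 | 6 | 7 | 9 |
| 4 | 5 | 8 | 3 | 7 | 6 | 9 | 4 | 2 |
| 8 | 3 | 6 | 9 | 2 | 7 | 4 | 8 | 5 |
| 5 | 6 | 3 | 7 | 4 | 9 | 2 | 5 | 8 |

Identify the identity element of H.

8

The identity e satisfies e ∘ x = x for all x, so its row in the table reproduces the column headers.
Row 8 reads: 3, 6, 9, 2, 7, 4, 8, 5 — exactly the header order. So 8 is the identity.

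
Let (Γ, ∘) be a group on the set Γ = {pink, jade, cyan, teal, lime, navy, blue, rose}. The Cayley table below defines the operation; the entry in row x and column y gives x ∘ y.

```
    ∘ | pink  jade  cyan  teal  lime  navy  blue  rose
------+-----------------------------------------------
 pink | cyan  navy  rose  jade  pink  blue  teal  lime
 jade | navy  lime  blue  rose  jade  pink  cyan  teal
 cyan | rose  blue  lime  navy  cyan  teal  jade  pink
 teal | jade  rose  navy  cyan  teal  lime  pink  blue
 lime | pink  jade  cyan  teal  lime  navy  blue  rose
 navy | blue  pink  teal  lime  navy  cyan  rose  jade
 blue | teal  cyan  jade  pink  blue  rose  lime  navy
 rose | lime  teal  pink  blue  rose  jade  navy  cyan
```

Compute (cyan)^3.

cyan^1 = cyan
cyan^2 = cyan ∘ cyan = lime
cyan^3 = lime ∘ cyan = cyan

cyan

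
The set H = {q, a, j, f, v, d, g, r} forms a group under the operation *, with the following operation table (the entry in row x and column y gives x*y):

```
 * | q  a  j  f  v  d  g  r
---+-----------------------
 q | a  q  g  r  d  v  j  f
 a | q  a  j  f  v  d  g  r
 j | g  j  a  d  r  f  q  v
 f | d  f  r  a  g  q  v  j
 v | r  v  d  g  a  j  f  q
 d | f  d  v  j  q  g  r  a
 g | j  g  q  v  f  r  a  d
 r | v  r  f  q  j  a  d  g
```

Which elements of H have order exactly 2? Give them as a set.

{f, g, j, q, v}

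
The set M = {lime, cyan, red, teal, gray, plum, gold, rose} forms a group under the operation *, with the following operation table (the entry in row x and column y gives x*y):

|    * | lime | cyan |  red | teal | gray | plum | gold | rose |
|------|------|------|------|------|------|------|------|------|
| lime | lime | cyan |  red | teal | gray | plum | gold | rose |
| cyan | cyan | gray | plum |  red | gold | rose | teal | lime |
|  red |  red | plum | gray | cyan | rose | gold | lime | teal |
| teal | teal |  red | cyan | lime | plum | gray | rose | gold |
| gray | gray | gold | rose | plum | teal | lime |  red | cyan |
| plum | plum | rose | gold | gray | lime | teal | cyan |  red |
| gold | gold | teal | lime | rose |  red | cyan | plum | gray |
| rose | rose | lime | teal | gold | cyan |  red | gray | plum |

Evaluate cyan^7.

rose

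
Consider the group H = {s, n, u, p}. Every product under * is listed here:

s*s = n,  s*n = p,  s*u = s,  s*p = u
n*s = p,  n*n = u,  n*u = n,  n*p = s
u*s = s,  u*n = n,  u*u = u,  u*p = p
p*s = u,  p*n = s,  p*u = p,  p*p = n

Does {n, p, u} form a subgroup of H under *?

No

p * n = s, which is not in {n, p, u}.
The subset is not closed under *, so it is not a subgroup.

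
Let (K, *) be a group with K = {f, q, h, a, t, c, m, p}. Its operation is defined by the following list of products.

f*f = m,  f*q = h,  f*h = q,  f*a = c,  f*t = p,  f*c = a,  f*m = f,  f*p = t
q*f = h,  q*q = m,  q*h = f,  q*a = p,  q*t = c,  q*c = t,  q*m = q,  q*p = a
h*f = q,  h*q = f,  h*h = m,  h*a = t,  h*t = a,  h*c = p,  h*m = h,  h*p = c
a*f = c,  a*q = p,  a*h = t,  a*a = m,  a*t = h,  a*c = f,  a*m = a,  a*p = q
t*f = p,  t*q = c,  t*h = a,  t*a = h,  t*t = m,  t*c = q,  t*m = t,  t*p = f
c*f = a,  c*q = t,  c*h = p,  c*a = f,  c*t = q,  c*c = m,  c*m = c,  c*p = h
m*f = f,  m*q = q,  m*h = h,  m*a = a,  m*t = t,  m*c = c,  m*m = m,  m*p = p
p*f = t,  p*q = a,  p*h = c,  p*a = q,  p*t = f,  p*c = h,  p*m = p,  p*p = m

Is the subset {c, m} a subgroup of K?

Yes

{c, m} contains the identity m.
Checking products: every product of two elements of {c, m} (read from the table) lies in {c, m}, so the set is closed.
In a finite group, a nonempty closed subset is a subgroup. So {c, m} ≤ K.
(Structurally, K here is isomorphic to the elementary abelian group (Z_2)^3.)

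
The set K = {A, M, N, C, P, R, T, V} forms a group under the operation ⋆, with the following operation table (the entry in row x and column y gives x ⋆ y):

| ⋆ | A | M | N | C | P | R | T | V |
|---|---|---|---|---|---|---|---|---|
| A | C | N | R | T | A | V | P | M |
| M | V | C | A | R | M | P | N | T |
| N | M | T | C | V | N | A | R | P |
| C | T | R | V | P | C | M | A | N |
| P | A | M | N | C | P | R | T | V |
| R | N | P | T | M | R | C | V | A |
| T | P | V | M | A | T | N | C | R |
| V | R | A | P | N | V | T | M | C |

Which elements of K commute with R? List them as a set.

{C, M, P, R}

Compare row R with column R entry by entry.
M ⋆ R = P = R ⋆ M, so M commutes with R.
N ⋆ R = A but R ⋆ N = T, so N does not.
Collecting the elements that commute with R: C(R) = {C, M, P, R}.
(Structurally, K here is isomorphic to the quaternion group Q_8.)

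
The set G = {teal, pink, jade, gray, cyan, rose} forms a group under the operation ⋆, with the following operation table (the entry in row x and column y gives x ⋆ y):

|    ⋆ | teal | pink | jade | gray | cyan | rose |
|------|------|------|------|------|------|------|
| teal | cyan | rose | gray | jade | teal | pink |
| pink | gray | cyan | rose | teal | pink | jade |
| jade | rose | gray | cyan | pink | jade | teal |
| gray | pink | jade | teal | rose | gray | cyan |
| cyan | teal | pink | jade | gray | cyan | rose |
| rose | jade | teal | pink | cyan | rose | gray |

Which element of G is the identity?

The identity e satisfies e ⋆ x = x for all x, so its row in the table reproduces the column headers.
Row cyan reads: teal, pink, jade, gray, cyan, rose — exactly the header order. So cyan is the identity.

cyan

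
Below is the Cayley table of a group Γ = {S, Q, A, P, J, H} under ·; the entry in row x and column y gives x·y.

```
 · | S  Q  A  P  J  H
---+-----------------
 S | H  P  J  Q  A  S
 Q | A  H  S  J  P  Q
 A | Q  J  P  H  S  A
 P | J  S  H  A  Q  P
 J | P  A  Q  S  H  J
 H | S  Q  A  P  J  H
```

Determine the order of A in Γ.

The identity element is H (its row matches the header).
A^1 = A
A^2 = A·A = P
A^3 = P·A = H
The first power of A equal to the identity is A^3, so ord(A) = 3.

3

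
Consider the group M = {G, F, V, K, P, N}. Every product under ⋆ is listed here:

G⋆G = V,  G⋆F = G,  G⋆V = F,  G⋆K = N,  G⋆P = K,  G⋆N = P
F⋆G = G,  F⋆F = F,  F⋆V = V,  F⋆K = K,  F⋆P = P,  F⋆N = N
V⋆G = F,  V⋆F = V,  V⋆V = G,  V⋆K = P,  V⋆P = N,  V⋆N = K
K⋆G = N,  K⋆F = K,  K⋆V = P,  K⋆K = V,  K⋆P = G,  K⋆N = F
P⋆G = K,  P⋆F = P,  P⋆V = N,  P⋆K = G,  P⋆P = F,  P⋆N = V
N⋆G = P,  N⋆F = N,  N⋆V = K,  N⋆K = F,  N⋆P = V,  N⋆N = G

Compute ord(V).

The identity element is F (its row matches the header).
V^1 = V
V^2 = V ⋆ V = G
V^3 = G ⋆ V = F
The first power of V equal to the identity is V^3, so ord(V) = 3.
(Structurally, M here is isomorphic to the cyclic group Z_6.)

3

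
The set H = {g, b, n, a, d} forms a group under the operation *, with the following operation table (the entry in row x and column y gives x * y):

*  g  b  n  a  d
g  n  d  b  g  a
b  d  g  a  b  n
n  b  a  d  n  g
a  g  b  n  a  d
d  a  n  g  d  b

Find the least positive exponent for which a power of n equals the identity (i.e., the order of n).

The identity element is a (its row matches the header).
n^1 = n
n^2 = n * n = d
n^3 = d * n = g
n^4 = g * n = b
n^5 = b * n = a
The first power of n equal to the identity is n^5, so ord(n) = 5.

5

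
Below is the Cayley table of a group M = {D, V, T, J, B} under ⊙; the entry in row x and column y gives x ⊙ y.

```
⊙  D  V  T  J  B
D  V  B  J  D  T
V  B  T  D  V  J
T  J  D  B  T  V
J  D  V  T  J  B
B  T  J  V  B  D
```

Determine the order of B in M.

5

The identity element is J (its row matches the header).
B^1 = B
B^2 = B ⊙ B = D
B^3 = D ⊙ B = T
B^4 = T ⊙ B = V
B^5 = V ⊙ B = J
The first power of B equal to the identity is B^5, so ord(B) = 5.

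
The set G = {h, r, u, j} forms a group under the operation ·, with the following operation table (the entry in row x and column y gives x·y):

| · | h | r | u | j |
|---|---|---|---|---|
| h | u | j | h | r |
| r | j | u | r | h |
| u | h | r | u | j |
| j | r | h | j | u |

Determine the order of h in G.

2

The identity element is u (its row matches the header).
h^1 = h
h^2 = h·h = u
The first power of h equal to the identity is h^2, so ord(h) = 2.
(Structurally, G here is isomorphic to the Klein four-group V_4.)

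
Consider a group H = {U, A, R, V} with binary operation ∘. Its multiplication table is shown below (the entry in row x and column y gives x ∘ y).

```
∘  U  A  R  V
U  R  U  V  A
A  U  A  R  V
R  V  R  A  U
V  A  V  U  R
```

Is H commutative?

Check whether the table is symmetric across its main diagonal.
Every entry (row x, col y) equals the entry (row y, col x), so H is abelian.

Yes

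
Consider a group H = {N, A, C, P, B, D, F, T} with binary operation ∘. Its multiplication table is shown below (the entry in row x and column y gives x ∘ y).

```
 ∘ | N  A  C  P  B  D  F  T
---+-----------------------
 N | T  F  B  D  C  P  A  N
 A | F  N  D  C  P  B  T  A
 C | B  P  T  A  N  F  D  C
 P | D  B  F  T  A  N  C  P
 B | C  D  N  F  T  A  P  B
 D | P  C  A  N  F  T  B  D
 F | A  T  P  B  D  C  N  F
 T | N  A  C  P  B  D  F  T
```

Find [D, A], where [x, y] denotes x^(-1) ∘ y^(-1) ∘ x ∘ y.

Identity is T; from the table D^(-1) = D and A^(-1) = F.
D ∘ F = B
B ∘ D = A
A ∘ A = N

N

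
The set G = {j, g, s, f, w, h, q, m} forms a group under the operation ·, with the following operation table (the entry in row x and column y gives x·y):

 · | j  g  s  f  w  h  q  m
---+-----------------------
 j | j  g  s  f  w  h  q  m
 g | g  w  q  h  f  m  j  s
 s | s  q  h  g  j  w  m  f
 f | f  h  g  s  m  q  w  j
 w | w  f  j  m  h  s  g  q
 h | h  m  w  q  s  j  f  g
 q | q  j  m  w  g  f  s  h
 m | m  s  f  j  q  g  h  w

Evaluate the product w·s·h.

h

w·s = j
j·h = h
(Structurally, G here is isomorphic to the cyclic group Z_8.)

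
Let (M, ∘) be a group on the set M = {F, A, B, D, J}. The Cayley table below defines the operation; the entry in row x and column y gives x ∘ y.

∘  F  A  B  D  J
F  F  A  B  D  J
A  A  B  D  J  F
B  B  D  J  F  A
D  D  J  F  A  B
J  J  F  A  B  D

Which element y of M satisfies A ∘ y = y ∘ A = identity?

First locate the identity: row F matches the header, so F is the identity.
Scan row A for F: A ∘ J = F. Hence A^(-1) = J.

J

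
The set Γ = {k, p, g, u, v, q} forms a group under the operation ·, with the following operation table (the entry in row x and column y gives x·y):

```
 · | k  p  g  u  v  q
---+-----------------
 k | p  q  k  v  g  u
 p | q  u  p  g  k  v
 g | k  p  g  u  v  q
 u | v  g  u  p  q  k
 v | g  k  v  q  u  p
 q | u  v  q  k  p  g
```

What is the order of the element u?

3

The identity element is g (its row matches the header).
u^1 = u
u^2 = u·u = p
u^3 = p·u = g
The first power of u equal to the identity is u^3, so ord(u) = 3.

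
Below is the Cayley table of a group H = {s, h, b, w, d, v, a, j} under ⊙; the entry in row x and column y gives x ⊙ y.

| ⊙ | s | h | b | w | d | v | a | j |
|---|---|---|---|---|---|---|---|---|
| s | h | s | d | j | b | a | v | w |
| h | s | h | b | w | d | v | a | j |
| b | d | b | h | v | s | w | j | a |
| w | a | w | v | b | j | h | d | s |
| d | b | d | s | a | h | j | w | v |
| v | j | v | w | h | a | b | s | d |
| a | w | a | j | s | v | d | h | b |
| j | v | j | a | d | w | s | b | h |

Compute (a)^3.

a^1 = a
a^2 = a ⊙ a = h
a^3 = h ⊙ a = a

a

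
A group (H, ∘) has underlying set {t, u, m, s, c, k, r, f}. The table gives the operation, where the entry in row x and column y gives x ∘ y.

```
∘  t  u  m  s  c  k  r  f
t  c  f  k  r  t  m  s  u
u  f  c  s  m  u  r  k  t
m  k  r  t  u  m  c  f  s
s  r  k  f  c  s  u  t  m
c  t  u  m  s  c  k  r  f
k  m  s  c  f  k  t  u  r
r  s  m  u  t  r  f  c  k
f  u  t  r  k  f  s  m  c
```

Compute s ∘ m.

f

Read row s, column m: s ∘ m = f.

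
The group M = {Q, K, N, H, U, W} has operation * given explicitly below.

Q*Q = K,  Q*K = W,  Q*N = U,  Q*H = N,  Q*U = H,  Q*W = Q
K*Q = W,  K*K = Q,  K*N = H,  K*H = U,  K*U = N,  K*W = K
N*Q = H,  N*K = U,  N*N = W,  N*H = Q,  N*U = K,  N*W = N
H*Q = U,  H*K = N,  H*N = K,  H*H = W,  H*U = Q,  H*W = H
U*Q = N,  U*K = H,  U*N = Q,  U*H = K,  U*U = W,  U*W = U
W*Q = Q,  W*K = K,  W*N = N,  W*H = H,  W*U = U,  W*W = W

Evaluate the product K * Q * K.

K * Q = W
W * K = K

K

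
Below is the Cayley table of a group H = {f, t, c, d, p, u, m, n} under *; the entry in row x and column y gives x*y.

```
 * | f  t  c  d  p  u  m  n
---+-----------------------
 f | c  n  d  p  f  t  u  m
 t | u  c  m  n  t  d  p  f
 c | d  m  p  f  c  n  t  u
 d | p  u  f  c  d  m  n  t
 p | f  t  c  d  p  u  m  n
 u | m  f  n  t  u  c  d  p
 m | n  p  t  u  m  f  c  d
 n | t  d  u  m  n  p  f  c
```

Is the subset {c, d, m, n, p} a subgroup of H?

c*n = u, which is not in {c, d, m, n, p}.
The subset is not closed under *, so it is not a subgroup.
(Structurally, H here is isomorphic to the quaternion group Q_8.)

No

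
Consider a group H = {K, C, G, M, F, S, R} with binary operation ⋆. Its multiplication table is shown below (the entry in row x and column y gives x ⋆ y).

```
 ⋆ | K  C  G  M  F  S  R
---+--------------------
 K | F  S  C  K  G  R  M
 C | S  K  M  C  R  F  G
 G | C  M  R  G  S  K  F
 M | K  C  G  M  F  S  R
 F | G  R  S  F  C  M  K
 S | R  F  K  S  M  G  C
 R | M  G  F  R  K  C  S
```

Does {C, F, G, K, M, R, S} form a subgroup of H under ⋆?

{C, F, G, K, M, R, S} contains the identity M.
Checking products: every product of two elements of {C, F, G, K, M, R, S} (read from the table) lies in {C, F, G, K, M, R, S}, so the set is closed.
In a finite group, a nonempty closed subset is a subgroup. So {C, F, G, K, M, R, S} ≤ H.
(Structurally, H here is isomorphic to the cyclic group Z_7.)

Yes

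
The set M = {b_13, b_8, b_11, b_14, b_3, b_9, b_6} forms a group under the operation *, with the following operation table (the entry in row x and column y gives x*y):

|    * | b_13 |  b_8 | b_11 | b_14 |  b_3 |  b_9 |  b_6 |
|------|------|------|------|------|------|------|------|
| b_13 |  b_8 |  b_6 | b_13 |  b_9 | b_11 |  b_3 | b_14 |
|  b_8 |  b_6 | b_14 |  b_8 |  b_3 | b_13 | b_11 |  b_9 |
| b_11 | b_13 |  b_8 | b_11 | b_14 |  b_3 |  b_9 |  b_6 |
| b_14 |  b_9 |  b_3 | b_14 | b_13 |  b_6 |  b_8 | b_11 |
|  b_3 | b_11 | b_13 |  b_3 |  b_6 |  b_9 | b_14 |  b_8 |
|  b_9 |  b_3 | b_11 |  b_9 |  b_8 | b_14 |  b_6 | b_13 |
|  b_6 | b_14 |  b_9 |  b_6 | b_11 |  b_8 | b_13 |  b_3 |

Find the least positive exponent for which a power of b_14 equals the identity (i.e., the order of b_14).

The identity element is b_11 (its row matches the header).
b_14^1 = b_14
b_14^2 = b_14*b_14 = b_13
b_14^3 = b_13*b_14 = b_9
b_14^4 = b_9*b_14 = b_8
b_14^5 = b_8*b_14 = b_3
b_14^6 = b_3*b_14 = b_6
b_14^7 = b_6*b_14 = b_11
The first power of b_14 equal to the identity is b_14^7, so ord(b_14) = 7.

7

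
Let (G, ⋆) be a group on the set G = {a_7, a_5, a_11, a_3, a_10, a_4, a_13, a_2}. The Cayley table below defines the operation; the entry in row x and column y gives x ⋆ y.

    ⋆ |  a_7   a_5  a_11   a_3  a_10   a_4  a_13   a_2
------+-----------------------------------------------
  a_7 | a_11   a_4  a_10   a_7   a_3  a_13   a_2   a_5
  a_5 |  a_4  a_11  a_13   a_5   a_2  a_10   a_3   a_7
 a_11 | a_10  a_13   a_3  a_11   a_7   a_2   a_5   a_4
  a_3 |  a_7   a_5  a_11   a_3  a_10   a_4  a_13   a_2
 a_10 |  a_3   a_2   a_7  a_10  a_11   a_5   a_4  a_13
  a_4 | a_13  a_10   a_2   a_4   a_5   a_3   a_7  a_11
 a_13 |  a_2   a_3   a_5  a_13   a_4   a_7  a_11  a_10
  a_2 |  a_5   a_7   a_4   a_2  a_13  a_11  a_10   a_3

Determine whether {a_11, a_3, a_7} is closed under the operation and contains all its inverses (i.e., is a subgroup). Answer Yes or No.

No

a_11 ⋆ a_7 = a_10, which is not in {a_11, a_3, a_7}.
The subset is not closed under ⋆, so it is not a subgroup.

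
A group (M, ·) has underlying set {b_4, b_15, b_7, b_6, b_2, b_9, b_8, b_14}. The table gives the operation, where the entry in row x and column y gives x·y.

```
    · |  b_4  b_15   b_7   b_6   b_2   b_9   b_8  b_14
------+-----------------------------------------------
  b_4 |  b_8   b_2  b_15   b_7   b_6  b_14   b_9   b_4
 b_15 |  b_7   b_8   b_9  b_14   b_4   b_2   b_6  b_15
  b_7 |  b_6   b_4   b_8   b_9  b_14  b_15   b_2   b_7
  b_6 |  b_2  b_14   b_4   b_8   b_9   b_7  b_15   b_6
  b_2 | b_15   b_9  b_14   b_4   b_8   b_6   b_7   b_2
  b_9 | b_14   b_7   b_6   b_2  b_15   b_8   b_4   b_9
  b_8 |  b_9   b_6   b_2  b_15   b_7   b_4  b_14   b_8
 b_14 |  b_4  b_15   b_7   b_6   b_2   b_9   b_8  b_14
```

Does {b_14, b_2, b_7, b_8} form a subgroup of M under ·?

Yes

{b_14, b_2, b_7, b_8} contains the identity b_14.
Checking products: every product of two elements of {b_14, b_2, b_7, b_8} (read from the table) lies in {b_14, b_2, b_7, b_8}, so the set is closed.
In a finite group, a nonempty closed subset is a subgroup. So {b_14, b_2, b_7, b_8} ≤ M.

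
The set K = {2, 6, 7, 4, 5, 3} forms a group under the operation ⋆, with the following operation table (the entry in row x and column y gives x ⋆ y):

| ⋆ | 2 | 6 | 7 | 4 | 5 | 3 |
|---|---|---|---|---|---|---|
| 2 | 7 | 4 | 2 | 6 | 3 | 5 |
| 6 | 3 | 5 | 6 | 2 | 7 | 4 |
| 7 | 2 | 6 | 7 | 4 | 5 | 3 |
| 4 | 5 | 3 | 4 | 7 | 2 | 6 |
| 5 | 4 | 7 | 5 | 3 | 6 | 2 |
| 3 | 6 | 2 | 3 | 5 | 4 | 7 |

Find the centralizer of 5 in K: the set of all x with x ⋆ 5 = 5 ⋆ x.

{5, 6, 7}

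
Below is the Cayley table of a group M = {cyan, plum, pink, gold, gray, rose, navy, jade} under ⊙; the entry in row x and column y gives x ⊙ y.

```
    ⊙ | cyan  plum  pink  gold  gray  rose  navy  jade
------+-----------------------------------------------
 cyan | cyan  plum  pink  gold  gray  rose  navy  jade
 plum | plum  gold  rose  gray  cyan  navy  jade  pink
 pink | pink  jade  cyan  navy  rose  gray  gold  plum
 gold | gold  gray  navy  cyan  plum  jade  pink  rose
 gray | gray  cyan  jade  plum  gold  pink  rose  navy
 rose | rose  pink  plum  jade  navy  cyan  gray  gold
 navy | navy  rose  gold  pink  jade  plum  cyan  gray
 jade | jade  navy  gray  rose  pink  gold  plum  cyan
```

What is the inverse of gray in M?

plum

First locate the identity: row cyan matches the header, so cyan is the identity.
Scan row gray for cyan: gray ⊙ plum = cyan. Hence gray^(-1) = plum.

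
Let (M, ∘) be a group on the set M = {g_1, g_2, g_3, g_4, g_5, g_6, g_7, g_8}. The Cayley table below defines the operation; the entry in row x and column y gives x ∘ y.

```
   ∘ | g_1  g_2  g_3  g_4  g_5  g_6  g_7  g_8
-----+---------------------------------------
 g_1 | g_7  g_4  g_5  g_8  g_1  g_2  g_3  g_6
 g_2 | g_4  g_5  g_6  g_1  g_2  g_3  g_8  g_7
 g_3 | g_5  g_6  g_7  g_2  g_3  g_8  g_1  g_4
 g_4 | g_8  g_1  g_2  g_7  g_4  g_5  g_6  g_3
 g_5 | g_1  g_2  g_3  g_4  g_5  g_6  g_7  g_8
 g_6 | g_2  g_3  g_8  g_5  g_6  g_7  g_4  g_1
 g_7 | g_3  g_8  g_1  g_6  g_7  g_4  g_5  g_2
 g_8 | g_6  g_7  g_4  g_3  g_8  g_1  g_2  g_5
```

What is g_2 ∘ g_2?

g_5

Read row g_2, column g_2: g_2 ∘ g_2 = g_5.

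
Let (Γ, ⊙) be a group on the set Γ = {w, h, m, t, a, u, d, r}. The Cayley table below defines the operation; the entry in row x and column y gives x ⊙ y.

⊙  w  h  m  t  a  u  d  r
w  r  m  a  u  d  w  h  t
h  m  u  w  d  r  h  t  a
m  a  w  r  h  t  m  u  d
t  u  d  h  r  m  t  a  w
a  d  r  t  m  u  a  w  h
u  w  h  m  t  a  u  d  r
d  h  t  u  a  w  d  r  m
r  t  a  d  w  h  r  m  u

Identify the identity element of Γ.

u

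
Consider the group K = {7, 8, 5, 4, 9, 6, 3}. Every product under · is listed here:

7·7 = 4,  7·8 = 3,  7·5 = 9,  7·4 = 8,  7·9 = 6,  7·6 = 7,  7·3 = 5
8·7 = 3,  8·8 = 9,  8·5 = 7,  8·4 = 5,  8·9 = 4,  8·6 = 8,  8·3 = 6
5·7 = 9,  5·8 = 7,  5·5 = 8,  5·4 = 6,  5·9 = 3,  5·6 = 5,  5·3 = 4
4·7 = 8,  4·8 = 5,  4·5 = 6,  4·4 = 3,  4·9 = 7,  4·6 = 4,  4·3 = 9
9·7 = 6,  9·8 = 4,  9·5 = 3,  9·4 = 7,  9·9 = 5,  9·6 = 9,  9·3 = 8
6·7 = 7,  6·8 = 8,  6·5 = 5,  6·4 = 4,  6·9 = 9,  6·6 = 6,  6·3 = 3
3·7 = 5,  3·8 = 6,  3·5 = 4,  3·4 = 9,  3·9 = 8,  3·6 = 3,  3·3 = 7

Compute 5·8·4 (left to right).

5·8 = 7
7·4 = 8

8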